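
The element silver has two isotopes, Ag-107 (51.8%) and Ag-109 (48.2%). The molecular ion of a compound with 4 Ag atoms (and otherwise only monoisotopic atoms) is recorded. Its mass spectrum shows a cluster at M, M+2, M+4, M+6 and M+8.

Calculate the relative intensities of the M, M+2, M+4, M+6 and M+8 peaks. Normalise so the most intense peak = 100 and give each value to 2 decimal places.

The 4 Ag atoms are independent, so intensities follow the terms of (0.518 + 0.482)^4.
P(M) = 0.518^4 = 0.071998
P(M+2) = 4 × 0.518^3 × 0.482^1 = 0.267976
P(M+4) = 6 × 0.518^2 × 0.482^2 = 0.374029
P(M+6) = 4 × 0.518^1 × 0.482^3 = 0.232023
P(M+8) = 0.482^4 = 0.053974
The M+4 peak is largest (0.374029); scaling to 100 gives 19.25 : 71.65 : 100.00 : 62.03 : 14.43.

19.25 : 71.65 : 100.00 : 62.03 : 14.43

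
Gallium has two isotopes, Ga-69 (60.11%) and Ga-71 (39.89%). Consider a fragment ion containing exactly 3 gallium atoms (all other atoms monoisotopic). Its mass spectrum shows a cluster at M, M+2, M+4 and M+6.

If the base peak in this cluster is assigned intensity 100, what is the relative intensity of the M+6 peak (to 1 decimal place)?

14.7

(0.6011 + 0.3989)^3 gives M 0.2172, M+2 0.4324, M+4 0.2869, M+6 0.0635; the largest is M+2.
P(M+2) = C(3,1) × 0.6011^2 × 0.3989^1 = 3 × 0.36132121 × 0.3989 = 0.432393 (base)
P(M+6) = C(3,3) × 0.6011^0 × 0.3989^3 = 1 × 1.0000 × 0.06347345 = 0.063473
Relative intensity = 0.063473 / 0.432393 × 100 = 14.7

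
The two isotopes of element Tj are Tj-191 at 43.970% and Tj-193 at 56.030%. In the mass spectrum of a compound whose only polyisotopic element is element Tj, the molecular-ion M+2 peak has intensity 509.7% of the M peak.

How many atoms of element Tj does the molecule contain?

4

The M+2/M ratio from n Tj atoms is n · q/p = n · 0.56030/0.43970.
n = 5.097 × 0.43970/0.56030 = 4.00 ≈ 4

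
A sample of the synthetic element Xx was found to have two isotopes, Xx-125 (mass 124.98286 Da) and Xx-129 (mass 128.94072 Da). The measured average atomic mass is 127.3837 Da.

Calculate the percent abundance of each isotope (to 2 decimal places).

With x = fraction of Xx-125 (so Xx-129 is 1 − x):
124.98286·x + 128.94072·(1 − x) = 127.3837
(124.98286 − 128.94072)·x = 127.3837 − 128.94072
x = -1.55702 / -3.95786 = 0.39340 → 39.34% Xx-125, 60.66% Xx-129.

Xx-125: 39.34%, Xx-129: 60.66%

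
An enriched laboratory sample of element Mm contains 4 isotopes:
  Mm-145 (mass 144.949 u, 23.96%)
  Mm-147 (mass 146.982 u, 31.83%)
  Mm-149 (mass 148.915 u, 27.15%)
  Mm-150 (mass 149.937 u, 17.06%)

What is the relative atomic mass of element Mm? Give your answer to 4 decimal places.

147.5238 u

The abundance-weighted mean is 0.2396 × 144.949 + 0.3183 × 146.982 + 0.2715 × 148.915 + 0.1706 × 149.937
= 34.72978 + 46.78437 + 40.43042 + 25.57925 = 147.52382 u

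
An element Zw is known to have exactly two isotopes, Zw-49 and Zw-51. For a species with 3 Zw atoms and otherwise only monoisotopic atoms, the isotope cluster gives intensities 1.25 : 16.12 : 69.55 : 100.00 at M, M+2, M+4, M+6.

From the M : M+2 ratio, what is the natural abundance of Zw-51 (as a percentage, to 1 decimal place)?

81.1%

Write p for the Zw-49 fraction. I(M+2)/I(M) = [C(3,1)·p^2·(1−p)] / p^3 = 3·(1−p)/p = 16.12/1.25 = 12.8960
(1−p)/p = 12.8960/3 = 4.2987  ⇒  p = 1/(1 + 4.2987) = 0.1887
Zw-49: 18.9%, Zw-51: 81.1%.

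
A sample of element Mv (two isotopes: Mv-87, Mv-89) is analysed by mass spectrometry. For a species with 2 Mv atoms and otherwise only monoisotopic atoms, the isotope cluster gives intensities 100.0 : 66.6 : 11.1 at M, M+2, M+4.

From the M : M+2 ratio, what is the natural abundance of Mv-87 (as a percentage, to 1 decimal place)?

Let p = fractional abundance of Mv-87. I(M+2)/I(M) = [C(2,1)·p^1·(1−p)] / p^2 = 2·(1−p)/p = 66.6/100.0 = 0.6660
(1−p)/p = 0.6660/2 = 0.3330  ⇒  p = 1/(1 + 0.3330) = 0.7502
Mv-87: 75.0%, Mv-89: 25.0%.

75.0%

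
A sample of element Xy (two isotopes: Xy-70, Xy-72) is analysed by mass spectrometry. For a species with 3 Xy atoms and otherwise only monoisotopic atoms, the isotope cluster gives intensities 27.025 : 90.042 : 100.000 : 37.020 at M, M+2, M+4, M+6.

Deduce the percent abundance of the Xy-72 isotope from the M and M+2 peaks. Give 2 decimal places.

52.62%

If p is the fraction of Xy that is Xy-70, then I(M+2)/I(M) = [C(3,1)·p^2·(1−p)] / p^3 = 3·(1−p)/p = 90.042/27.025 = 3.3318
(1−p)/p = 3.3318/3 = 1.1106  ⇒  p = 1/(1 + 1.1106) = 0.4738
Xy-70: 47.38%, Xy-72: 52.62%.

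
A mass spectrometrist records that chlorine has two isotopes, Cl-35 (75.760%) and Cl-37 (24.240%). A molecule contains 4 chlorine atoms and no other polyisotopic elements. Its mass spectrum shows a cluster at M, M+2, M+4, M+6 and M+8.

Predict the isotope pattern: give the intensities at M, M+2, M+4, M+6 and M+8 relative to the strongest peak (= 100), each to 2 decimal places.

78.14 : 100.00 : 47.99 : 10.24 : 0.82

Each Cl atom is independently Cl-35 (p = 0.75760) or Cl-37 (q = 0.24240); the cluster is the binomial expansion (p + q)^4.
P(M) = 0.75760^4 = 0.329428
P(M+2) = 4 × 0.75760^3 × 0.24240^1 = 0.421612
P(M+4) = 6 × 0.75760^2 × 0.24240^2 = 0.202347
P(M+6) = 4 × 0.75760^1 × 0.24240^3 = 0.043162
P(M+8) = 0.24240^4 = 0.003452
The M+2 peak is largest (0.421612); scaling to 100 gives 78.14 : 100.00 : 47.99 : 10.24 : 0.82.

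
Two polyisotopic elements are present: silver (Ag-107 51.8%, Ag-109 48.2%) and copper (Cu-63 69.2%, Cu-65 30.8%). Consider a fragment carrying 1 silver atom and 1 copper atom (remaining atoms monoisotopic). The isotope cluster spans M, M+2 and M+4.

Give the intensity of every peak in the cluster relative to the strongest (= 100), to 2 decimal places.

Silver pattern (n=1): 0.5180 : 0.4820
Copper pattern (n=1): 0.6920 : 0.3080
Convolve the two distributions (both contribute in 2-u steps):
  M: 0.5180×0.6920 = 0.358456
  M+2: 0.5180×0.3080 + 0.4820×0.6920 = 0.493088
  M+4: 0.4820×0.3080 = 0.148456
Scale to base peak (0.493088) = 100: 72.70 : 100.00 : 30.11

72.70 : 100.00 : 30.11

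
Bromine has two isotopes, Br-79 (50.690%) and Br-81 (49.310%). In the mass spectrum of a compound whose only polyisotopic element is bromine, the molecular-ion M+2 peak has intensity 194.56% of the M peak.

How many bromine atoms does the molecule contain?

For n independent Br atoms, I(M+2)/I(M) = n · (abundance Br-81) / (abundance Br-79) = n · 0.49310/0.50690.
n = 1.9456 × 0.50690/0.49310 = 2.00 ≈ 2

2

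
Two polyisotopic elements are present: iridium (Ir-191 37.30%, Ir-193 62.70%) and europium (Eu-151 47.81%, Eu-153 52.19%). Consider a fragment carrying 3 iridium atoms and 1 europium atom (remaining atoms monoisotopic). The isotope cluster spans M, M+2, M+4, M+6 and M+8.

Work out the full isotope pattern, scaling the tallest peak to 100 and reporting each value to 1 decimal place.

7.1 : 43.8 : 99.8 : 100.0 : 37.0

Iridium pattern (n=3): 0.05189512 : 0.26170165 : 0.43991135 : 0.24649188
Europium pattern (n=1): 0.4781 : 0.5219
Convolve the two distributions (both contribute in 2-u steps):
  M: 0.05189512×0.4781 = 0.024811
  M+2: 0.05189512×0.5219 + 0.26170165×0.4781 = 0.152204
  M+4: 0.26170165×0.5219 + 0.43991135×0.4781 = 0.346904
  M+6: 0.43991135×0.5219 + 0.24649188×0.4781 = 0.347438
  M+8: 0.24649188×0.5219 = 0.128644
Scale to base peak (0.347438) = 100: 7.1 : 43.8 : 99.8 : 100.0 : 37.0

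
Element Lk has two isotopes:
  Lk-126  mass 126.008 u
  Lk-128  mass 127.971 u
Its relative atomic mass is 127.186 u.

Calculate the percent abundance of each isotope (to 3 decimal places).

Let x be the fractional abundance of Lk-126; then Lk-128 has abundance 1 − x.
126.008·x + 127.971·(1 − x) = 127.186
(126.008 − 127.971)·x = 127.186 − 127.971
x = -0.785 / -1.963 = 0.39990 → 39.990% Lk-126, 60.010% Lk-128.

Lk-126: 39.990%, Lk-128: 60.010%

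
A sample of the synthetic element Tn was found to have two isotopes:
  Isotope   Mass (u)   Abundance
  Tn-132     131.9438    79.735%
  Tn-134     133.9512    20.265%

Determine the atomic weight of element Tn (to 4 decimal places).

132.3506 u

Average mass = Σ (abundance × isotope mass) = 0.79735 × 131.9438 + 0.20265 × 133.9512
= 105.20539 + 27.14521 = 132.35060 u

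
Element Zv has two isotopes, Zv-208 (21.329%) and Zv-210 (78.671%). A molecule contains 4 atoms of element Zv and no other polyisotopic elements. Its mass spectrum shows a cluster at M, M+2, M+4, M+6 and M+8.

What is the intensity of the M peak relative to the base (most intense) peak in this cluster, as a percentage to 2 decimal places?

0.50%

(0.21329 + 0.78671)^4 gives M 0.0021, M+2 0.0305, M+4 0.1689, M+6 0.4154, M+8 0.3831; the largest is M+6.
P(M+6) = C(4,3) × 0.21329^1 × 0.78671^3 = 4 × 0.21329 × 0.48690475 = 0.415408 (base)
P(M) = C(4,0) × 0.21329^4 × 0.78671^0 = 1 × 0.00206958 × 1.0000 = 0.002070
Relative intensity = 0.002070 / 0.415408 × 100 = 0.50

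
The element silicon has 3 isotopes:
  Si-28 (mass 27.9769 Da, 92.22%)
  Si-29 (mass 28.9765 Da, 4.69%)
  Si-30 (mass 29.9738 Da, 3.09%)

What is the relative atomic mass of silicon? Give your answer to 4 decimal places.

The abundance-weighted mean is 0.9222 × 27.9769 + 0.0469 × 28.9765 + 0.0309 × 29.9738
= 25.80030 + 1.35900 + 0.92619 = 28.08549 Da

28.0855 Da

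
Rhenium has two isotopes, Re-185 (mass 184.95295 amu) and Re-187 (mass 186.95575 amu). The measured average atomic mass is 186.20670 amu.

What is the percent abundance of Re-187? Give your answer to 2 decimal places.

62.60%

With x = fraction of Re-185 (so Re-187 is 1 − x):
184.95295·x + 186.95575·(1 − x) = 186.20670
(184.95295 − 186.95575)·x = 186.20670 − 186.95575
x = -0.74905 / -2.00280 = 0.37400 → 37.40% Re-185, 62.60% Re-187.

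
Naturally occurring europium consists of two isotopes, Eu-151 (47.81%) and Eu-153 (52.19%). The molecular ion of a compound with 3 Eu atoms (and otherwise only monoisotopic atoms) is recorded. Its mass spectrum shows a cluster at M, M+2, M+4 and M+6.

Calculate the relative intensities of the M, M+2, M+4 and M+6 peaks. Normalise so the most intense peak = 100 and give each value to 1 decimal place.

Expanding (0.4781 + 0.5219)^3:
P(M) = 0.4781^3 = 0.109284
P(M+2) = 3 × 0.4781^2 × 0.5219^1 = 0.357887
P(M+4) = 3 × 0.4781^1 × 0.5219^2 = 0.390674
P(M+6) = 0.5219^3 = 0.142155
The M+4 peak is largest (0.390674); scaling to 100 gives 28.0 : 91.6 : 100.0 : 36.4.

28.0 : 91.6 : 100.0 : 36.4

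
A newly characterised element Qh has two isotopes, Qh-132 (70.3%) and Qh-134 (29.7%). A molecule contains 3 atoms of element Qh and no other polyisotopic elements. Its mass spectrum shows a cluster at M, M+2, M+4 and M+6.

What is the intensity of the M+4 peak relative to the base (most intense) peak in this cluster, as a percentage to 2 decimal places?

Binomial terms of (0.703 + 0.297)^3: M 0.3474, M+2 0.4403, M+4 0.1860, M+6 0.0262 → M+2 is the base peak.
P(M+2) = C(3,1) × 0.703^2 × 0.297^1 = 3 × 0.494209 × 0.2970 = 0.440340 (base)
P(M+4) = C(3,2) × 0.703^1 × 0.297^2 = 3 × 0.7030 × 0.088209 = 0.186033
Relative intensity = 0.186033 / 0.440340 × 100 = 42.25

42.25%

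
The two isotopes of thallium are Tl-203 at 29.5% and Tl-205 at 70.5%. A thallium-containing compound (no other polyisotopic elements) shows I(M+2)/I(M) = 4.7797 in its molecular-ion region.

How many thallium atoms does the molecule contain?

2

With n Tl atoms, P(M+2)/P(M) = C(n,1)·p^(n−1)q / p^n = n·q/p = n · 0.705/0.295.
n = 4.7797 × 0.295/0.705 = 2.00 ≈ 2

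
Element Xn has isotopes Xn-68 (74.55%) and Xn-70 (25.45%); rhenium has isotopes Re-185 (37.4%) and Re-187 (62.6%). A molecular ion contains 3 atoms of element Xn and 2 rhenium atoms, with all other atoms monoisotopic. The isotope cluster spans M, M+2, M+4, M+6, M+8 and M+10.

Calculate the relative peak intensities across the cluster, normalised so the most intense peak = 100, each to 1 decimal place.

Element Xn pattern (n=3): 0.41432672 : 0.42433059 : 0.14485866 : 0.01648403
Rhenium pattern (n=2): 0.139876 : 0.468248 : 0.391876
Convolve the two distributions (both contribute in 2-u steps):
  M: 0.41432672×0.139876 = 0.057954
  M+2: 0.41432672×0.468248 + 0.42433059×0.139876 = 0.253361
  M+4: 0.41432672×0.391876 + 0.42433059×0.468248 + 0.14485866×0.139876 = 0.381319
  M+6: 0.42433059×0.391876 + 0.14485866×0.468248 + 0.01648403×0.139876 = 0.236420
  M+8: 0.14485866×0.391876 + 0.01648403×0.468248 = 0.064485
  M+10: 0.01648403×0.391876 = 0.006460
Scale to base peak (0.381319) = 100: 15.2 : 66.4 : 100.0 : 62.0 : 16.9 : 1.7

15.2 : 66.4 : 100.0 : 62.0 : 16.9 : 1.7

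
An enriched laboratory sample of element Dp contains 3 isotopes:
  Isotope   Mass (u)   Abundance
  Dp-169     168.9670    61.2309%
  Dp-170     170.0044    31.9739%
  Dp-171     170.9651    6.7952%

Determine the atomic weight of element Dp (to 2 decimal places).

Ar = Σ fᵢ·mᵢ = 0.612309 × 168.9670 + 0.319739 × 170.0044 + 0.067952 × 170.9651
= 103.46001 + 54.35704 + 11.61742 = 169.43447 u

169.43 u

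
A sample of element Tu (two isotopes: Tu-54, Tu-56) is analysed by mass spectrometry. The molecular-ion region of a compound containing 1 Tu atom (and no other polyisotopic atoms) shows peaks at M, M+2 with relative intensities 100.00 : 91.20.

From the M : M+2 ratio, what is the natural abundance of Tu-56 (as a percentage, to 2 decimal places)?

47.70%

Let p = fractional abundance of Tu-54. I(M+2)/I(M) = [C(1,1)·p^0·(1−p)] / p^1 = 1·(1−p)/p = 91.20/100.00 = 0.9120
(1−p)/p = 0.9120/1 = 0.9120  ⇒  p = 1/(1 + 0.9120) = 0.5230
Tu-54: 52.30%, Tu-56: 47.70%.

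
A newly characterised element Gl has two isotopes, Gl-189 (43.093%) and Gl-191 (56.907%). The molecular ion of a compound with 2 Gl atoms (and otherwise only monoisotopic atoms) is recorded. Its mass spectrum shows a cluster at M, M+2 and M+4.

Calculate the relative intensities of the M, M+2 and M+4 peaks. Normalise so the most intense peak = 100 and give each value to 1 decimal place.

37.9 : 100.0 : 66.0

Each Gl atom is independently Gl-189 (p = 0.43093) or Gl-191 (q = 0.56907); the cluster is the binomial expansion (p + q)^2.
P(M) = 0.43093^2 = 0.185701
P(M+2) = 2 × 0.43093^1 × 0.56907^1 = 0.490459
P(M+4) = 0.56907^2 = 0.323841
The M+2 peak is largest (0.490459); scaling to 100 gives 37.9 : 100.0 : 66.0.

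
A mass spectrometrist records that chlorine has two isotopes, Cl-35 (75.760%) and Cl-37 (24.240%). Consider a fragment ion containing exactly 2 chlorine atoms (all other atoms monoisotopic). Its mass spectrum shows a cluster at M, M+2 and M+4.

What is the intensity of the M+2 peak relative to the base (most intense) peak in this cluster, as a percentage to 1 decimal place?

(0.75760 + 0.24240)^2 gives M 0.5740, M+2 0.3673, M+4 0.0588; the largest is M.
P(M) = C(2,0) × 0.75760^2 × 0.24240^0 = 1 × 0.57395776 × 1.0000 = 0.573958 (base)
P(M+2) = C(2,1) × 0.75760^1 × 0.24240^1 = 2 × 0.7576 × 0.2424 = 0.367284
Relative intensity = 0.367284 / 0.573958 × 100 = 64.0

64.0%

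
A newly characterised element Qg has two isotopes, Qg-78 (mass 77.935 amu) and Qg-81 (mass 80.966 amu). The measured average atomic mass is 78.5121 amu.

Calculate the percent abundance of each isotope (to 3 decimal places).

Writing the weighted mean with unknown fraction x of Qg-78:
77.935·x + 80.966·(1 − x) = 78.5121
(77.935 − 80.966)·x = 78.5121 − 80.966
x = -2.4539 / -3.031 = 0.80960 → 80.960% Qg-78, 19.040% Qg-81.

Qg-78: 80.960%, Qg-81: 19.040%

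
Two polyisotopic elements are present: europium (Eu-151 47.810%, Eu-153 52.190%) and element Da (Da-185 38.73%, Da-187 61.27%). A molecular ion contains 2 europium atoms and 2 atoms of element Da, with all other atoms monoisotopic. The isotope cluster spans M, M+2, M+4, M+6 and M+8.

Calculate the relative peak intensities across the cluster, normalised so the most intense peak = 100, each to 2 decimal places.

9.43 : 50.44 : 100.00 : 87.10 : 28.13

Europium pattern (n=2): 0.22857961 : 0.49904078 : 0.27237961
Element Da pattern (n=2): 0.15000129 : 0.47459742 : 0.37540129
Convolve the two distributions (both contribute in 2-u steps):
  M: 0.22857961×0.15000129 = 0.034287
  M+2: 0.22857961×0.47459742 + 0.49904078×0.15000129 = 0.183340
  M+4: 0.22857961×0.37540129 + 0.49904078×0.47459742 + 0.27237961×0.15000129 = 0.363510
  M+6: 0.49904078×0.37540129 + 0.27237961×0.47459742 = 0.316611
  M+8: 0.27237961×0.37540129 = 0.102252
Scale to base peak (0.363510) = 100: 9.43 : 50.44 : 100.00 : 87.10 : 28.13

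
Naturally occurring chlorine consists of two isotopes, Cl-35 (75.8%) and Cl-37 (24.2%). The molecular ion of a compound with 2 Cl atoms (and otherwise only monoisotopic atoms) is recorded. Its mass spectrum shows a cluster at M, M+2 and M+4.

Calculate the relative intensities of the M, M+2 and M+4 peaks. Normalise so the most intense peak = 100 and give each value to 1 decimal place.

Each Cl atom is independently Cl-35 (p = 0.758) or Cl-37 (q = 0.242); the cluster is the binomial expansion (p + q)^2.
P(M) = 0.758^2 = 0.574564
P(M+2) = 2 × 0.758^1 × 0.242^1 = 0.366872
P(M+4) = 0.242^2 = 0.058564
The M peak is largest (0.574564); scaling to 100 gives 100.0 : 63.9 : 10.2.

100.0 : 63.9 : 10.2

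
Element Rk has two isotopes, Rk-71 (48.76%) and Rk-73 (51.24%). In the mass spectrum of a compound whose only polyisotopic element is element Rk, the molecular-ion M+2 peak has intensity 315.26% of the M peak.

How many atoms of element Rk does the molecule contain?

For n independent Rk atoms, I(M+2)/I(M) = n · (abundance Rk-73) / (abundance Rk-71) = n · 0.5124/0.4876.
n = 3.1526 × 0.4876/0.5124 = 3.00 ≈ 3

3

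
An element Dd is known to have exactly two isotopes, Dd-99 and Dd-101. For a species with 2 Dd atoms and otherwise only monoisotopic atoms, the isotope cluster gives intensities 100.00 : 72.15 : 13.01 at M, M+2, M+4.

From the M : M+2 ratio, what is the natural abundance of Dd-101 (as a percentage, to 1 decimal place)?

Let p = fractional abundance of Dd-99. I(M+2)/I(M) = [C(2,1)·p^1·(1−p)] / p^2 = 2·(1−p)/p = 72.15/100.00 = 0.7215
(1−p)/p = 0.7215/2 = 0.3608  ⇒  p = 1/(1 + 0.3608) = 0.7349
Dd-99: 73.5%, Dd-101: 26.5%.

26.5%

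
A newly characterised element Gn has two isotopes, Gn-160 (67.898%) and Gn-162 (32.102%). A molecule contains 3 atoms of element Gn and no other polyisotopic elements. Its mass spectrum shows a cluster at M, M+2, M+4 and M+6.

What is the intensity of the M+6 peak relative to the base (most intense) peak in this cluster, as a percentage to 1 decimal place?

Binomial terms of (0.67898 + 0.32102)^3: M 0.3130, M+2 0.4440, M+4 0.2099, M+6 0.0331 → M+2 is the base peak.
P(M+2) = C(3,1) × 0.67898^2 × 0.32102^1 = 3 × 0.46101384 × 0.32102 = 0.443984 (base)
P(M+6) = C(3,3) × 0.67898^0 × 0.32102^3 = 1 × 1.0000 × 0.03308234 = 0.033082
Relative intensity = 0.033082 / 0.443984 × 100 = 7.5

7.5%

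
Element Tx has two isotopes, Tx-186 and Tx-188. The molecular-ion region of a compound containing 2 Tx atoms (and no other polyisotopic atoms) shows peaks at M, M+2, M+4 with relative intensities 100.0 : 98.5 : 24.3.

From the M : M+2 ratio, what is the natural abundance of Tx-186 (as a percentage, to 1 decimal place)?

67.0%

If p is the fraction of Tx that is Tx-186, then I(M+2)/I(M) = [C(2,1)·p^1·(1−p)] / p^2 = 2·(1−p)/p = 98.5/100.0 = 0.9850
(1−p)/p = 0.9850/2 = 0.4925  ⇒  p = 1/(1 + 0.4925) = 0.6700
Tx-186: 67.0%, Tx-188: 33.0%.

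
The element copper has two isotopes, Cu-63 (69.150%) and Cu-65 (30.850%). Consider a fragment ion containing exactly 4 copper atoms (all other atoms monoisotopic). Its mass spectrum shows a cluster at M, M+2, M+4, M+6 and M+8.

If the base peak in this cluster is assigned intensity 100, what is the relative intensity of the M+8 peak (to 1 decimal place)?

2.2

Term probabilities: M 0.2286, M+2 0.4080, M+4 0.2731, M+6 0.0812, M+8 0.0091. Base peak = M+2.
P(M+2) = C(4,1) × 0.69150^3 × 0.30850^1 = 4 × 0.33065611 × 0.3085 = 0.408030 (base)
P(M+8) = C(4,4) × 0.69150^0 × 0.30850^4 = 1 × 1.0000 × 0.00905776 = 0.009058
Relative intensity = 0.009058 / 0.408030 × 100 = 2.2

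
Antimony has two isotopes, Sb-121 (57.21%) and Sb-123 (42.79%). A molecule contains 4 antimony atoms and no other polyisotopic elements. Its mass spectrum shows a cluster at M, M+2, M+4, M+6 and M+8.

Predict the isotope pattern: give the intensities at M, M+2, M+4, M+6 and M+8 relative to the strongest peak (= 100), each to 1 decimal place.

29.8 : 89.1 : 100.0 : 49.9 : 9.3

Each Sb atom is independently Sb-121 (p = 0.5721) or Sb-123 (q = 0.4279); the cluster is the binomial expansion (p + q)^4.
P(M) = 0.5721^4 = 0.107124
P(M+2) = 4 × 0.5721^3 × 0.4279^1 = 0.320493
P(M+4) = 6 × 0.5721^2 × 0.4279^2 = 0.359567
P(M+6) = 4 × 0.5721^1 × 0.4279^3 = 0.179291
P(M+8) = 0.4279^4 = 0.033525
The M+4 peak is largest (0.359567); scaling to 100 gives 29.8 : 89.1 : 100.0 : 49.9 : 9.3.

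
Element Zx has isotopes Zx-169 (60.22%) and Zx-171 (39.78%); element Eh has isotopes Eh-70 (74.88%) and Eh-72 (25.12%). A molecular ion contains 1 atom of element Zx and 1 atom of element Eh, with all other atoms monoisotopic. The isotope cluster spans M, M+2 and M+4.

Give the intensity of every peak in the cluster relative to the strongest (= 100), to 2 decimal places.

Element Zx pattern (n=1): 0.6022 : 0.3978
Element Eh pattern (n=1): 0.7488 : 0.2512
Convolve the two distributions (both contribute in 2-u steps):
  M: 0.6022×0.7488 = 0.450927
  M+2: 0.6022×0.2512 + 0.3978×0.7488 = 0.449145
  M+4: 0.3978×0.2512 = 0.099927
Scale to base peak (0.450927) = 100: 100.00 : 99.60 : 22.16

100.00 : 99.60 : 22.16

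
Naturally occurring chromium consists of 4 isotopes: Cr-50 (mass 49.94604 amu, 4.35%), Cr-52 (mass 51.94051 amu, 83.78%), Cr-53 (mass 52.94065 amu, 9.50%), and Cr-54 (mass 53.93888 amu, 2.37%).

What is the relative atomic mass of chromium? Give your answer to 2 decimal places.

Weight each isotope mass by its fractional abundance: 0.0435 × 49.94604 + 0.8378 × 51.94051 + 0.0950 × 52.94065 + 0.0237 × 53.93888
= 2.172653 + 43.515759 + 5.029362 + 1.278351 = 51.996125 amu

52.00 amu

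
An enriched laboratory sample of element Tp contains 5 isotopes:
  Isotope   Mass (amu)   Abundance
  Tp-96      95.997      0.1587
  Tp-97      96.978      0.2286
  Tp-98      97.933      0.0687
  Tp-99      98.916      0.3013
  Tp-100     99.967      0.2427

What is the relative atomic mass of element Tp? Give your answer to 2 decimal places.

98.20 amu

Weight each isotope mass by its fractional abundance: 0.1587 × 95.997 + 0.2286 × 96.978 + 0.0687 × 97.933 + 0.3013 × 98.916 + 0.2427 × 99.967
= 15.2347 + 22.1692 + 6.7280 + 29.8034 + 24.2620 = 98.1973 amu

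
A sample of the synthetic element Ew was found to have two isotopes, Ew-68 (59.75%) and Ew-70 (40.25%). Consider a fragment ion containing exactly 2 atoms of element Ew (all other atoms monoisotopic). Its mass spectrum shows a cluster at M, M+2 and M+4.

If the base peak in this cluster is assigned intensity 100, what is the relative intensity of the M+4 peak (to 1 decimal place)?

Term probabilities: M 0.3570, M+2 0.4810, M+4 0.1620. Base peak = M+2.
P(M+2) = C(2,1) × 0.5975^1 × 0.4025^1 = 2 × 0.5975 × 0.4025 = 0.480988 (base)
P(M+4) = C(2,2) × 0.5975^0 × 0.4025^2 = 1 × 1.0000 × 0.16200625 = 0.162006
Relative intensity = 0.162006 / 0.480988 × 100 = 33.7

33.7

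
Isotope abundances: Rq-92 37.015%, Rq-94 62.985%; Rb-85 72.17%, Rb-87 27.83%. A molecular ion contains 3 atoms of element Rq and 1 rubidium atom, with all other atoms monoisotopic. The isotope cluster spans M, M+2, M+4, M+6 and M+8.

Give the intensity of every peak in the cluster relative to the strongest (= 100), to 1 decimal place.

9.4 : 51.5 : 100.0 : 77.7 : 17.8

Element Rq pattern (n=3): 0.05071463 : 0.25888918 : 0.44052775 : 0.24986844
Rubidium pattern (n=1): 0.7217 : 0.2783
Convolve the two distributions (both contribute in 2-u steps):
  M: 0.05071463×0.7217 = 0.036601
  M+2: 0.05071463×0.2783 + 0.25888918×0.7217 = 0.200954
  M+4: 0.25888918×0.2783 + 0.44052775×0.7217 = 0.389978
  M+6: 0.44052775×0.2783 + 0.24986844×0.7217 = 0.302929
  M+8: 0.24986844×0.2783 = 0.069538
Scale to base peak (0.389978) = 100: 9.4 : 51.5 : 100.0 : 77.7 : 17.8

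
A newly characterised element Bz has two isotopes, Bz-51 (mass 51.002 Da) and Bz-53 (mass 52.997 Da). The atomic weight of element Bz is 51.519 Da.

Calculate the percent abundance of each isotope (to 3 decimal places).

With x = fraction of Bz-51 (so Bz-53 is 1 − x):
51.002·x + 52.997·(1 − x) = 51.519
(51.002 − 52.997)·x = 51.519 − 52.997
x = -1.478 / -1.995 = 0.74085 → 74.085% Bz-51, 25.915% Bz-53.

Bz-51: 74.085%, Bz-53: 25.915%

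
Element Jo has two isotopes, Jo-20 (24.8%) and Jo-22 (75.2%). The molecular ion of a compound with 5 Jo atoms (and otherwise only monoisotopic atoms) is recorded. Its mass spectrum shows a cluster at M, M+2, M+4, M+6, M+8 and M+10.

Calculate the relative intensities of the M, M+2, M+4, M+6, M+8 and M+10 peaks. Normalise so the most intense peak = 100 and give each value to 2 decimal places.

Expanding (0.248 + 0.752)^5:
P(M) = 0.248^5 = 0.000938
P(M+2) = 5 × 0.248^4 × 0.752^1 = 0.014223
P(M+4) = 10 × 0.248^3 × 0.752^2 = 0.086256
P(M+6) = 10 × 0.248^2 × 0.752^3 = 0.261551
P(M+8) = 5 × 0.248^1 × 0.752^4 = 0.396546
P(M+10) = 0.752^5 = 0.240486
The M+8 peak is largest (0.396546); scaling to 100 gives 0.24 : 3.59 : 21.75 : 65.96 : 100.00 : 60.65.

0.24 : 3.59 : 21.75 : 65.96 : 100.00 : 60.65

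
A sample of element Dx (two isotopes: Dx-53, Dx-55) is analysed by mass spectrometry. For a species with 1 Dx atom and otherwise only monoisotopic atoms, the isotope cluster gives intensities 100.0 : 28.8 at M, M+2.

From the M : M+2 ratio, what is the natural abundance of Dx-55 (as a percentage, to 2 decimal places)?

Let p = fractional abundance of Dx-53. I(M+2)/I(M) = [C(1,1)·p^0·(1−p)] / p^1 = 1·(1−p)/p = 28.8/100.0 = 0.2880
(1−p)/p = 0.2880/1 = 0.2880  ⇒  p = 1/(1 + 0.2880) = 0.7764
Dx-53: 77.64%, Dx-55: 22.36%.

22.36%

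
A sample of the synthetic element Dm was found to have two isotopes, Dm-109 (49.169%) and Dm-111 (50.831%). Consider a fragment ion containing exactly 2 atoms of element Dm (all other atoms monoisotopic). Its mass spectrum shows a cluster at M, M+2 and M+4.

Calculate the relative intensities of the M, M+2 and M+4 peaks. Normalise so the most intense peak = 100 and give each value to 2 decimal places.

Expanding (0.49169 + 0.50831)^2:
P(M) = 0.49169^2 = 0.241759
P(M+2) = 2 × 0.49169^1 × 0.50831^1 = 0.499862
P(M+4) = 0.50831^2 = 0.258379
The M+2 peak is largest (0.499862); scaling to 100 gives 48.37 : 100.00 : 51.69.

48.37 : 100.00 : 51.69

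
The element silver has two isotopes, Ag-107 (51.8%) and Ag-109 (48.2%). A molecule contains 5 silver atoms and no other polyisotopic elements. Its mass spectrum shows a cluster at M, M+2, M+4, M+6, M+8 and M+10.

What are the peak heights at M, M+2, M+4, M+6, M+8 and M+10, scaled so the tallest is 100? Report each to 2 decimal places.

11.55 : 53.73 : 100.00 : 93.05 : 43.29 : 8.06

The 5 Ag atoms are independent, so intensities follow the terms of (0.518 + 0.482)^5.
P(M) = 0.518^5 = 0.037295
P(M+2) = 5 × 0.518^4 × 0.482^1 = 0.173515
P(M+4) = 10 × 0.518^3 × 0.482^2 = 0.322911
P(M+6) = 10 × 0.518^2 × 0.482^3 = 0.300470
P(M+8) = 5 × 0.518^1 × 0.482^4 = 0.139794
P(M+10) = 0.482^5 = 0.026016
The M+4 peak is largest (0.322911); scaling to 100 gives 11.55 : 53.73 : 100.00 : 93.05 : 43.29 : 8.06.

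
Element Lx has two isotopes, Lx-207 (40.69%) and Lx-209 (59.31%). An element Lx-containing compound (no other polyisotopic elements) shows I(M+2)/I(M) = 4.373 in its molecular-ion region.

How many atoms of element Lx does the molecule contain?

The M+2/M ratio from n Lx atoms is n · q/p = n · 0.5931/0.4069.
n = 4.373 × 0.4069/0.5931 = 3.00 ≈ 3

3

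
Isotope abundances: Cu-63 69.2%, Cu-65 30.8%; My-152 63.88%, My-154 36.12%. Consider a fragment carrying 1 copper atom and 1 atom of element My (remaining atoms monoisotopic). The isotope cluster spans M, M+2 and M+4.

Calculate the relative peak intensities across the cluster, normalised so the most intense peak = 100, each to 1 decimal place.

99.0 : 100.0 : 24.9

Copper pattern (n=1): 0.6920 : 0.3080
Element My pattern (n=1): 0.6388 : 0.3612
Convolve the two distributions (both contribute in 2-u steps):
  M: 0.6920×0.6388 = 0.442050
  M+2: 0.6920×0.3612 + 0.3080×0.6388 = 0.446701
  M+4: 0.3080×0.3612 = 0.111250
Scale to base peak (0.446701) = 100: 99.0 : 100.0 : 24.9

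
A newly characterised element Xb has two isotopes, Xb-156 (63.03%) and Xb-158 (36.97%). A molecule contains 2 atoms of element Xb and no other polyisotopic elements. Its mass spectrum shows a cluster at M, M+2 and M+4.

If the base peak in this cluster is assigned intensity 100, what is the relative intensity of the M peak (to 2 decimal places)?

Binomial terms of (0.6303 + 0.3697)^2: M 0.3973, M+2 0.4660, M+4 0.1367 → M+2 is the base peak.
P(M+2) = C(2,1) × 0.6303^1 × 0.3697^1 = 2 × 0.6303 × 0.3697 = 0.466044 (base)
P(M) = C(2,0) × 0.6303^2 × 0.3697^0 = 1 × 0.39727809 × 1.0000 = 0.397278
Relative intensity = 0.397278 / 0.466044 × 100 = 85.24

85.24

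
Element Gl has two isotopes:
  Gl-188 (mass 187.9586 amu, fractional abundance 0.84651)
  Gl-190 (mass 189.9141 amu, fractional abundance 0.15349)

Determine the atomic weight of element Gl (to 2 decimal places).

Weight each isotope mass by its fractional abundance: 0.84651 × 187.9586 + 0.15349 × 189.9141
= 159.10883 + 29.14992 = 188.25875 amu

188.26 amu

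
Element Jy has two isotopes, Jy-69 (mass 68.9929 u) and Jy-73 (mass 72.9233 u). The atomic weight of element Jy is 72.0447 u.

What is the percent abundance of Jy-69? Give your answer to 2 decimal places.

With x = fraction of Jy-69 (so Jy-73 is 1 − x):
68.9929·x + 72.9233·(1 − x) = 72.0447
(68.9929 − 72.9233)·x = 72.0447 − 72.9233
x = -0.8786 / -3.9304 = 0.22354 → 22.35% Jy-69, 77.65% Jy-73.

22.35%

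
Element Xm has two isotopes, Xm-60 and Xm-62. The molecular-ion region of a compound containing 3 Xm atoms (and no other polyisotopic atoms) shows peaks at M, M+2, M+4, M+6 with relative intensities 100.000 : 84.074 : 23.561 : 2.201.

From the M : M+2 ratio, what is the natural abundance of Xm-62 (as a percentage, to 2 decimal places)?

21.89%

Write p for the Xm-60 fraction. I(M+2)/I(M) = [C(3,1)·p^2·(1−p)] / p^3 = 3·(1−p)/p = 84.074/100.000 = 0.8407
(1−p)/p = 0.8407/3 = 0.2802  ⇒  p = 1/(1 + 0.2802) = 0.7811
Xm-60: 78.11%, Xm-62: 21.89%.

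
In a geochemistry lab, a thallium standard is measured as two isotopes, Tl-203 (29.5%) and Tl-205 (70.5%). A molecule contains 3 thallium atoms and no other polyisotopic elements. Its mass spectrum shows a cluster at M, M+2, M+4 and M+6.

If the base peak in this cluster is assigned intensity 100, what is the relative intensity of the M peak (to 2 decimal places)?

(0.295 + 0.705)^3 gives M 0.0257, M+2 0.1841, M+4 0.4399, M+6 0.3504; the largest is M+4.
P(M+4) = C(3,2) × 0.295^1 × 0.705^2 = 3 × 0.2950 × 0.497025 = 0.439867 (base)
P(M) = C(3,0) × 0.295^3 × 0.705^0 = 1 × 0.02567237 × 1.0000 = 0.025672
Relative intensity = 0.025672 / 0.439867 × 100 = 5.84

5.84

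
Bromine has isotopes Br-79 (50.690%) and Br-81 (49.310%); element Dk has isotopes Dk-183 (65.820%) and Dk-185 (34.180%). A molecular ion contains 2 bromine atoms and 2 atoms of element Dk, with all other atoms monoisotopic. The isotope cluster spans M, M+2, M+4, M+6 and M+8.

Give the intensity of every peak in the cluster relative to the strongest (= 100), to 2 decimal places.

Bromine pattern (n=2): 0.25694761 : 0.49990478 : 0.24314761
Element Dk pattern (n=2): 0.43322724 : 0.44994552 : 0.11682724
Convolve the two distributions (both contribute in 2-u steps):
  M: 0.25694761×0.43322724 = 0.111317
  M+2: 0.25694761×0.44994552 + 0.49990478×0.43322724 = 0.332185
  M+4: 0.25694761×0.11682724 + 0.49990478×0.44994552 + 0.24314761×0.43322724 = 0.360287
  M+6: 0.49990478×0.11682724 + 0.24314761×0.44994552 = 0.167806
  M+8: 0.24314761×0.11682724 = 0.028406
Scale to base peak (0.360287) = 100: 30.90 : 92.20 : 100.00 : 46.58 : 7.88

30.90 : 92.20 : 100.00 : 46.58 : 7.88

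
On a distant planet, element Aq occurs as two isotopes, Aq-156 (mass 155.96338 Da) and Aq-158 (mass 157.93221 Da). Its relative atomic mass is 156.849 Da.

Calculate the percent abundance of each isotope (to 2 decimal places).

Writing the weighted mean with unknown fraction x of Aq-156:
155.96338·x + 157.93221·(1 − x) = 156.849
(155.96338 − 157.93221)·x = 156.849 − 157.93221
x = -1.08321 / -1.96883 = 0.55018 → 55.02% Aq-156, 44.98% Aq-158.

Aq-156: 55.02%, Aq-158: 44.98%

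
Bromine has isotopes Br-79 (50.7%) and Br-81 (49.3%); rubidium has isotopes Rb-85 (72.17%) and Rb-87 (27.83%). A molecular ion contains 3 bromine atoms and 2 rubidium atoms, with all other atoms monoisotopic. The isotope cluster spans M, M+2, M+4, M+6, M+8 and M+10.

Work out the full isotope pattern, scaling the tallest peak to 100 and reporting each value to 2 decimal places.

19.10 : 70.45 : 100.00 : 67.64 : 21.60 : 2.61

Bromine pattern (n=3): 0.13032384 : 0.38017547 : 0.36967753 : 0.11982316
Rubidium pattern (n=2): 0.52085089 : 0.40169822 : 0.07745089
Convolve the two distributions (both contribute in 2-u steps):
  M: 0.13032384×0.52085089 = 0.067879
  M+2: 0.13032384×0.40169822 + 0.38017547×0.52085089 = 0.250366
  M+4: 0.13032384×0.07745089 + 0.38017547×0.40169822 + 0.36967753×0.52085089 = 0.355356
  M+6: 0.38017547×0.07745089 + 0.36967753×0.40169822 + 0.11982316×0.52085089 = 0.240354
  M+8: 0.36967753×0.07745089 + 0.11982316×0.40169822 = 0.076765
  M+10: 0.11982316×0.07745089 = 0.009280
Scale to base peak (0.355356) = 100: 19.10 : 70.45 : 100.00 : 67.64 : 21.60 : 2.61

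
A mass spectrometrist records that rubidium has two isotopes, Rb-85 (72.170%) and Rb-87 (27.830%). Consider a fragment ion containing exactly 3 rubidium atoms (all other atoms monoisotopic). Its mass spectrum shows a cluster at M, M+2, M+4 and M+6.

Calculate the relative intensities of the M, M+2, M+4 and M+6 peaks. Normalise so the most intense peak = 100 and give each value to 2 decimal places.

Each Rb atom is independently Rb-85 (p = 0.72170) or Rb-87 (q = 0.27830); the cluster is the binomial expansion (p + q)^3.
P(M) = 0.72170^3 = 0.375898
P(M+2) = 3 × 0.72170^2 × 0.27830^1 = 0.434858
P(M+4) = 3 × 0.72170^1 × 0.27830^2 = 0.167689
P(M+6) = 0.27830^3 = 0.021555
The M+2 peak is largest (0.434858); scaling to 100 gives 86.44 : 100.00 : 38.56 : 4.96.

86.44 : 100.00 : 38.56 : 4.96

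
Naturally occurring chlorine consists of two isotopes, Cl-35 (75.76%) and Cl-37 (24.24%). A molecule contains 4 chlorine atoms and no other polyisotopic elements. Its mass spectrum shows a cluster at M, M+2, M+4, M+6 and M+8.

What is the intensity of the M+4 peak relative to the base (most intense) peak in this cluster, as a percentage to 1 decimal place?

Binomial terms of (0.7576 + 0.2424)^4: M 0.3294, M+2 0.4216, M+4 0.2023, M+6 0.0432, M+8 0.0035 → M+2 is the base peak.
P(M+2) = C(4,1) × 0.7576^3 × 0.2424^1 = 4 × 0.4348304 × 0.2424 = 0.421612 (base)
P(M+4) = C(4,2) × 0.7576^2 × 0.2424^2 = 6 × 0.57395776 × 0.05875776 = 0.202347
Relative intensity = 0.202347 / 0.421612 × 100 = 48.0

48.0%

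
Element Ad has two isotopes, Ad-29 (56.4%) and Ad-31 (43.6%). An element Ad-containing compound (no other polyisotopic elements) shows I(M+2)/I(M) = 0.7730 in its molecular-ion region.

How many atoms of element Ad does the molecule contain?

The M+2/M ratio from n Ad atoms is n · q/p = n · 0.436/0.564.
n = 0.7730 × 0.564/0.436 = 1.00 ≈ 1

1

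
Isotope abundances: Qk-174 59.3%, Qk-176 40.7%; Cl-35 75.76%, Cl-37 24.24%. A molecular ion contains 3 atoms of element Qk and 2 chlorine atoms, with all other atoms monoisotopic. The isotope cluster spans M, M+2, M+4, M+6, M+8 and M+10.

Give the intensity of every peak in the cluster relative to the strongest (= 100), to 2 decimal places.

35.30 : 95.26 : 100.00 : 50.77 : 12.41 : 1.17

Element Qk pattern (n=3): 0.20852786 : 0.42936343 : 0.29468957 : 0.06741914
Chlorine pattern (n=2): 0.57395776 : 0.36728448 : 0.05875776
Convolve the two distributions (both contribute in 2-u steps):
  M: 0.20852786×0.57395776 = 0.119686
  M+2: 0.20852786×0.36728448 + 0.42936343×0.57395776 = 0.323026
  M+4: 0.20852786×0.05875776 + 0.42936343×0.36728448 + 0.29468957×0.57395776 = 0.339091
  M+6: 0.42936343×0.05875776 + 0.29468957×0.36728448 + 0.06741914×0.57395776 = 0.172159
  M+8: 0.29468957×0.05875776 + 0.06741914×0.36728448 = 0.042077
  M+10: 0.06741914×0.05875776 = 0.003961
Scale to base peak (0.339091) = 100: 35.30 : 95.26 : 100.00 : 50.77 : 12.41 : 1.17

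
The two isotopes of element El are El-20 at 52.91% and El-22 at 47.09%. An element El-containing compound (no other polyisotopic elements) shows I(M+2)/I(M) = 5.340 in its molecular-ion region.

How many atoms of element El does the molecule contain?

For n independent El atoms, I(M+2)/I(M) = n · (abundance El-22) / (abundance El-20) = n · 0.4709/0.5291.
n = 5.340 × 0.5291/0.4709 = 6.00 ≈ 6

6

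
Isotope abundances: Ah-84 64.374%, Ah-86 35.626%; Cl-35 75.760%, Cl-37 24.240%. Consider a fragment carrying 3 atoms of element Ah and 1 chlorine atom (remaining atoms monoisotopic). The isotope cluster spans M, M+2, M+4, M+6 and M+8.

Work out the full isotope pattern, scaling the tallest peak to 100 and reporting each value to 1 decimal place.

Element Ah pattern (n=3): 0.26676662 : 0.4429037 : 0.24511274 : 0.04521694
Chlorine pattern (n=1): 0.7576 : 0.2424
Convolve the two distributions (both contribute in 2-u steps):
  M: 0.26676662×0.7576 = 0.202102
  M+2: 0.26676662×0.2424 + 0.4429037×0.7576 = 0.400208
  M+4: 0.4429037×0.2424 + 0.24511274×0.7576 = 0.293057
  M+6: 0.24511274×0.2424 + 0.04521694×0.7576 = 0.093672
  M+8: 0.04521694×0.2424 = 0.010961
Scale to base peak (0.400208) = 100: 50.5 : 100.0 : 73.2 : 23.4 : 2.7

50.5 : 100.0 : 73.2 : 23.4 : 2.7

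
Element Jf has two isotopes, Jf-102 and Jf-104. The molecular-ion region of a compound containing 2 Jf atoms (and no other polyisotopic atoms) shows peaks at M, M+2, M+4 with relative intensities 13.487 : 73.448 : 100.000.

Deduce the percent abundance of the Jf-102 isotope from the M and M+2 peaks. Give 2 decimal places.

26.86%

Write p for the Jf-102 fraction. I(M+2)/I(M) = [C(2,1)·p^1·(1−p)] / p^2 = 2·(1−p)/p = 73.448/13.487 = 5.4458
(1−p)/p = 5.4458/2 = 2.7229  ⇒  p = 1/(1 + 2.7229) = 0.2686
Jf-102: 26.86%, Jf-104: 73.14%.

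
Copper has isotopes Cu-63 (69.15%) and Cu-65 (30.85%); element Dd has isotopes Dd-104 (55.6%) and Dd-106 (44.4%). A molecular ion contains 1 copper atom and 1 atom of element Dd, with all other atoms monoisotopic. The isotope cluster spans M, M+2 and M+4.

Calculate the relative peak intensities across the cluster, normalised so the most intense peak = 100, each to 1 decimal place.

Copper pattern (n=1): 0.6915 : 0.3085
Element Dd pattern (n=1): 0.5560 : 0.4440
Convolve the two distributions (both contribute in 2-u steps):
  M: 0.6915×0.5560 = 0.384474
  M+2: 0.6915×0.4440 + 0.3085×0.5560 = 0.478552
  M+4: 0.3085×0.4440 = 0.136974
Scale to base peak (0.478552) = 100: 80.3 : 100.0 : 28.6

80.3 : 100.0 : 28.6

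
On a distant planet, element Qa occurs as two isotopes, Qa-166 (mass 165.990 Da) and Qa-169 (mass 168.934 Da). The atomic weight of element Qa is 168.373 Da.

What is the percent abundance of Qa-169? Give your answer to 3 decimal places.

80.944%

Writing the weighted mean with unknown fraction x of Qa-166:
165.990·x + 168.934·(1 − x) = 168.373
(165.990 − 168.934)·x = 168.373 − 168.934
x = -0.561 / -2.944 = 0.19056 → 19.056% Qa-166, 80.944% Qa-169.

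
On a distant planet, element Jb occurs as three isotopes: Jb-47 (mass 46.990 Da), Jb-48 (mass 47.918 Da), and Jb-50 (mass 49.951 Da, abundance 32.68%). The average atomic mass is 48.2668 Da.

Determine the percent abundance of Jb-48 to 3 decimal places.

The remaining 67.32% is split between Jb-47 (fraction x) and Jb-48 (fraction 0.6732 − x).
Substituting: 46.990x + 47.918(0.6732 − x) = 31.9428132
(46.990 − 47.918)x = -0.3155844  ⇒  x = 0.34007, y = 0.33313
Jb-47: 34.007%, Jb-48: 33.313%.

33.313%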